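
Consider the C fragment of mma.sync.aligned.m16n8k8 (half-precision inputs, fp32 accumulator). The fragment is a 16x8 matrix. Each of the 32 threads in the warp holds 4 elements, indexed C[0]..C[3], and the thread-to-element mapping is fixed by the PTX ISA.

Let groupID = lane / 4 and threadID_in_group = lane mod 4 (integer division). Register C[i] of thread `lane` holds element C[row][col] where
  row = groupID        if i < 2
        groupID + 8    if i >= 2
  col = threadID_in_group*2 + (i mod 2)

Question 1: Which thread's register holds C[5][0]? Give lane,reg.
r: 5->gid=5,r8=0  c: 0->tid=0,i&1=0
L=5*4+0=20  i=0*2+0=0

20,0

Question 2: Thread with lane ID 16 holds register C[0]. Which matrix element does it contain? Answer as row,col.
4,0

lane 16⇒16/4=4, 16 mod 4=0
i=0  r:4+0⇒4  c:2·0+0⇒0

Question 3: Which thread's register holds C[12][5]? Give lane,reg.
18,3

r=12⇒gr=4,Rb=1  c=5⇒th=2,odd=1
L=4*4+2=18  i=1*2+1=3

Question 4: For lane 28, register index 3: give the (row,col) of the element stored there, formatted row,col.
lane 28: grp=7 (28/4), tig=0 (28%4)
i=3: r=7+8=15, c=0*2+1=1

15,1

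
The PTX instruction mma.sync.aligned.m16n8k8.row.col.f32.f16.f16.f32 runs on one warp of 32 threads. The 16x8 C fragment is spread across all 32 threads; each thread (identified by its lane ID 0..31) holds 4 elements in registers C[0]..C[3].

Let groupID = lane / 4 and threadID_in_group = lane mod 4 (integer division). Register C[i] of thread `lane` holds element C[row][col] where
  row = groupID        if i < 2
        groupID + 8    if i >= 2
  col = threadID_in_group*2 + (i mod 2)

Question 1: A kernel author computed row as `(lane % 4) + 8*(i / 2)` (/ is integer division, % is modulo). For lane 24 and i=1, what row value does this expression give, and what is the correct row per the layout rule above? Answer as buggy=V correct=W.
`(lane % 4) + 8*(i / 2)`[24,1]⇒0
lane 24⇒24/4=6, 24 mod 4=0
i=1  r:6+0⇒6  c:2·0+1⇒1
row: 0 vs 6

buggy=0 correct=6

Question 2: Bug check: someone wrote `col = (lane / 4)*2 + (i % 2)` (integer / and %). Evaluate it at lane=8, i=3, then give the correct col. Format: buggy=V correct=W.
`(lane / 4)*2 + (i % 2)`[8,3]→5
lane 8→8/4=2, 8 mod 4=0
i=3  r:2+8→10  c:2·0+1→1
col: 5 vs 1

buggy=5 correct=1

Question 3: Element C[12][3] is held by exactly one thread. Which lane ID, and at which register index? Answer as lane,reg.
17,3

r=12⇒gr=4,Rb=1  c=3⇒th=1,odd=1
L=4*4+1=17  i=1*2+1=3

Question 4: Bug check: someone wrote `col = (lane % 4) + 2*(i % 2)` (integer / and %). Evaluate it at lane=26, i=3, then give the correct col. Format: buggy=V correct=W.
buggy=4 correct=5

`(lane % 4) + 2*(i % 2)`[26,3]→4
lane 26→26/4=6, 26 mod 4=2
i=3  r:6+8→14  c:2·2+1→5
col: 4 vs 5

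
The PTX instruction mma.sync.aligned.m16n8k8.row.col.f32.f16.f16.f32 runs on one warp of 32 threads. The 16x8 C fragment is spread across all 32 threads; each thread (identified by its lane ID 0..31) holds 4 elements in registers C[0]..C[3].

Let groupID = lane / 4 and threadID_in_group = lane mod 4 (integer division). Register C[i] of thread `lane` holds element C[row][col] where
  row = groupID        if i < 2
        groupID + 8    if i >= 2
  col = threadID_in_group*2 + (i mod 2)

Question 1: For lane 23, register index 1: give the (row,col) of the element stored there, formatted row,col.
5,7

lane 23=>23/4=5, 23 mod 4=3
i=1  r:5+0=>5  c:2·3+1=>7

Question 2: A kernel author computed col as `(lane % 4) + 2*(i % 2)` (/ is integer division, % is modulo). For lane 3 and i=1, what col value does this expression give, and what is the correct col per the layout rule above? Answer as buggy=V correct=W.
`(lane % 4) + 2*(i % 2)`[3,1]=>5
L=3=>grp=3>>2=0, tig=3&3=3
[1]=>row 0+0=0  col 3·2+1=7
col: 5 vs 7

buggy=5 correct=7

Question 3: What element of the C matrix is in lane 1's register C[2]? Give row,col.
lane 1: gr=0 (1/4), th=1 (1%4)
i=2: r=0+8=8, c=1*2+0=2

8,2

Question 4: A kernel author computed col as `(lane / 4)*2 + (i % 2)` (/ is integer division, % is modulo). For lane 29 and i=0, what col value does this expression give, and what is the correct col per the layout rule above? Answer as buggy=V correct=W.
buggy=14 correct=2

`(lane / 4)*2 + (i % 2)`[29,0]→14
lane 29→29/4=7, 29 mod 4=1
i=0  r:7+0→7  c:2·1+0→2
col: 14 vs 2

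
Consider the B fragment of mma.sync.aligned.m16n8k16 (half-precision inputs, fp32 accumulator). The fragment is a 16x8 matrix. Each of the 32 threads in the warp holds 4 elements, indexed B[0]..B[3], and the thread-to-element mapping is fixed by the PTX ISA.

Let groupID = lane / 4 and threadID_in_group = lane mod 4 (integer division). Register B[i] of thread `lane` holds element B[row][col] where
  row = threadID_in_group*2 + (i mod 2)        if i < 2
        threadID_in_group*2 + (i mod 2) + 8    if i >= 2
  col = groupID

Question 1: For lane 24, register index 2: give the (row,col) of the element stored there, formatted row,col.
8,6

24: gr=6,th=0
[2] (0*2+0+8,6) = (8,6)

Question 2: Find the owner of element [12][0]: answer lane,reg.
c=0->g=0  r=12->rb=1,t=2,b0=0
L=0*4+2=2  i=1*2+0=2

2,2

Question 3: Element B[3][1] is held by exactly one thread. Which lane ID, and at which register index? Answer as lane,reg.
5,1

c=1⇒gr=1  r=3⇒Rb=0,th=1,odd=1
L=1*4+1=5  i=0*2+1=1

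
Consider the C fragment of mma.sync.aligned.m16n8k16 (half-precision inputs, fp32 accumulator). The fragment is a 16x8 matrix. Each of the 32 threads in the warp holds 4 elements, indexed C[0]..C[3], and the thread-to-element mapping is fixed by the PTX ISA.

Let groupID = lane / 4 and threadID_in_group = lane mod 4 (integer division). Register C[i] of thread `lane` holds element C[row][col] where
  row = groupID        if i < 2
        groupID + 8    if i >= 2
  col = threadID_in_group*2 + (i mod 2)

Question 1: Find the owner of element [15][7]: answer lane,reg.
r: 15->gid=7,r8=1  c: 7->tid=3,i&1=1
L=7*4+3=31  i=1*2+1=3

31,3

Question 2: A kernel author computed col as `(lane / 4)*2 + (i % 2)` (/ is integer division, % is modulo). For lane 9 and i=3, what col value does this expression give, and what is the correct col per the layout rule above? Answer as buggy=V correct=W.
buggy=5 correct=3

`(lane / 4)*2 + (i % 2)`[9,3]=>5
lane 9=>9/4=2, 9 mod 4=1
i=3  r:2+8=>10  c:2·1+1=>3
col: 5 vs 3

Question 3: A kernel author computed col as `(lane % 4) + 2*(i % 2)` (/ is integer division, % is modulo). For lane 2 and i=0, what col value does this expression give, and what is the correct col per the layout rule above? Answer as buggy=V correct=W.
buggy=2 correct=4

`(lane % 4) + 2*(i % 2)`[2,0]⇒2
lane 2: gr=0 (2/4), th=2 (2%4)
i=0: r=0+0=0, c=2*2+0=4
col: 2 vs 4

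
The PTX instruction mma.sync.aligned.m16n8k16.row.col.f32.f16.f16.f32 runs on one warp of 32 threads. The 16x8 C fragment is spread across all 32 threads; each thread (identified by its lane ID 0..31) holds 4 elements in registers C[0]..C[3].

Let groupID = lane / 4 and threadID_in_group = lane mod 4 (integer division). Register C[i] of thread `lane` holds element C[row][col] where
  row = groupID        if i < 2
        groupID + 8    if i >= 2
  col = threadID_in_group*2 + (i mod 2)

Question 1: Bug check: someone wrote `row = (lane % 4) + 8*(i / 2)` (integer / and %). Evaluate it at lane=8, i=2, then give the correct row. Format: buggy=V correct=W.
buggy=8 correct=10

`(lane % 4) + 8*(i / 2)`[8,2]->8
lane 8: gid=2 (8/4), tid=0 (8%4)
i=2: r=2+8=10, c=0*2+0=0
row: 8 vs 10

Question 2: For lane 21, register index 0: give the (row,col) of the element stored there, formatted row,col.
5,2

lane 21⇒21/4=5, 21 mod 4=1
i=0  r:5+0⇒5  c:2·1+0⇒2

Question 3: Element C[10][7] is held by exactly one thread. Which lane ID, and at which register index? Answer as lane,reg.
11,3

r=10->g=2,rb=1  c=7->t=3,b0=1
L=2*4+3=11  i=1*2+1=3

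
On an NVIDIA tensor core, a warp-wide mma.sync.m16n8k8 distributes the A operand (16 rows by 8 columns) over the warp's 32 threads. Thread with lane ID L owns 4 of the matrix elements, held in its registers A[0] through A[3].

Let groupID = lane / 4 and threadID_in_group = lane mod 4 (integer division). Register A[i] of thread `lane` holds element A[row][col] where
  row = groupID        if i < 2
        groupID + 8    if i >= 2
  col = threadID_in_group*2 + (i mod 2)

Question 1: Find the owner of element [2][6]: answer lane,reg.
11,0

r=2→G=2,rhi=0  c=6→T=3,p=0
L=2*4+3=11  i=0*2+0=0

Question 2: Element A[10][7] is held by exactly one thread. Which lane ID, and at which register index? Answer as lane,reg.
11,3

r=10->g=2,rb=1  c=7->t=3,b0=1
L=2*4+3=11  i=1*2+1=3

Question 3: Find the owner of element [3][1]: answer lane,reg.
r=3->g=3,rb=0  c=1->t=0,b0=1
L=3*4+0=12  i=0*2+1=1

12,1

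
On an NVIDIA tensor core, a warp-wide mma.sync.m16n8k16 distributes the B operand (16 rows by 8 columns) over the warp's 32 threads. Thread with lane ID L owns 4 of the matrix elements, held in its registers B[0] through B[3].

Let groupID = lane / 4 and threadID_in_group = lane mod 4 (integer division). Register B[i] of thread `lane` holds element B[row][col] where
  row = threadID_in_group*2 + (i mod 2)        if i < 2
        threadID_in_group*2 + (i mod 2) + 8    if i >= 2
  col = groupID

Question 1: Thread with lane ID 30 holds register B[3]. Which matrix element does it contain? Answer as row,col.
13,7

lane 30: grp=7 (30/4), tig=2 (30%4)
i=3: r=2*2+1+8=13, c=grp=7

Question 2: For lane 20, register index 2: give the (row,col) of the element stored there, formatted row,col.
lane 20: g=5 (20/4), t=0 (20%4)
i=2: r=0*2+0+8=8, c=g=5

8,5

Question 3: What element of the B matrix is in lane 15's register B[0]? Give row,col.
lane 15: g=3 (15/4), t=3 (15%4)
i=0: r=3*2+0+0=6, c=g=3

6,3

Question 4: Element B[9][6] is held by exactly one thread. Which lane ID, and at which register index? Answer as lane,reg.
24,3

c=6→G=6  r=9→rhi=1,T=0,p=1
L=6*4+0=24  i=1*2+1=3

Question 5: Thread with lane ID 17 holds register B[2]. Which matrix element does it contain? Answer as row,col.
10,4

L=17->g=17>>2=4, t=17&3=1
[2]->row 1·2+0+8=10  col g=4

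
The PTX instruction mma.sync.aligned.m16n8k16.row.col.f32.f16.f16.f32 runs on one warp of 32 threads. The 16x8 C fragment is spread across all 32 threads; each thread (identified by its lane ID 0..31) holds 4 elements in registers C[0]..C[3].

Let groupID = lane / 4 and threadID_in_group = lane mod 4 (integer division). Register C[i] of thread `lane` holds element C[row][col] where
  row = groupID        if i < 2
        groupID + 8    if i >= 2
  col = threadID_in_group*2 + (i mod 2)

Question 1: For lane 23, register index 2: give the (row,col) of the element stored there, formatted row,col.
L=23->gid=23>>2=5, tid=23&3=3
[2]->row 5+8=13  col 3·2+0=6

13,6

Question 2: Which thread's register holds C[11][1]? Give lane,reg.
12,3

r=11->g=3,rb=1  c=1->t=0,b0=1
L=3*4+0=12  i=1*2+1=3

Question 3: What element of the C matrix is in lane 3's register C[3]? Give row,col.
8,7

L=3->g=3>>2=0, t=3&3=3
[3]->row 0+8=8  col 3·2+1=7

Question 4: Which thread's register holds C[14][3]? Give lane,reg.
25,3

r: 14->gid=6,r8=1  c: 3->tid=1,i&1=1
L=6*4+1=25  i=1*2+1=3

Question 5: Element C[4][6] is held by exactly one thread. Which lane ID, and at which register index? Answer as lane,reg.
19,0

r=4⇒gr=4,Rb=0  c=6⇒th=3,odd=0
L=4*4+3=19  i=0*2+0=0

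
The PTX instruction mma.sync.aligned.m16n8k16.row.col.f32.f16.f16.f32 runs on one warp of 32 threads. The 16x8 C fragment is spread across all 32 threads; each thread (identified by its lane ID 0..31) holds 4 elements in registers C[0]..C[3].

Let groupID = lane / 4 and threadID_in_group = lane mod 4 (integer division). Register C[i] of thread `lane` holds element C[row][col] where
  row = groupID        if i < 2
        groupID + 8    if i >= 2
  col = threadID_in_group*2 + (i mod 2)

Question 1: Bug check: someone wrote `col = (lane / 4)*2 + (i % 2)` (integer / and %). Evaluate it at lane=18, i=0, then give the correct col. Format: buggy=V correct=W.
`(lane / 4)*2 + (i % 2)`[18,0]→8
lane 18: G=4 (18/4), T=2 (18%4)
i=0: r=4+0=4, c=2*2+0=4
col: 8 vs 4

buggy=8 correct=4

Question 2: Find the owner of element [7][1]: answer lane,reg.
28,1

r:7=>grp=7,rB=0  c:1=>tig=0,lo=1
L=7*4+0=28  i=0*2+1=1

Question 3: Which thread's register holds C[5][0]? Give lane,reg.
r=5⇒gr=5,Rb=0  c=0⇒th=0,odd=0
L=5*4+0=20  i=0*2+0=0

20,0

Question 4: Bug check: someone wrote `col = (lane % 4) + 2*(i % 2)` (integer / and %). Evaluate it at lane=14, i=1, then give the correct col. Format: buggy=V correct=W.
`(lane % 4) + 2*(i % 2)`[14,1]⇒4
L=14⇒gr=14>>2=3, th=14&3=2
[1]⇒row 3+0=3  col 2·2+1=5
col: 4 vs 5

buggy=4 correct=5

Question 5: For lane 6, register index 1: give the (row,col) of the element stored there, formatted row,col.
1,5

lane 6: G=1 (6/4), T=2 (6%4)
i=1: r=1+0=1, c=2*2+1=5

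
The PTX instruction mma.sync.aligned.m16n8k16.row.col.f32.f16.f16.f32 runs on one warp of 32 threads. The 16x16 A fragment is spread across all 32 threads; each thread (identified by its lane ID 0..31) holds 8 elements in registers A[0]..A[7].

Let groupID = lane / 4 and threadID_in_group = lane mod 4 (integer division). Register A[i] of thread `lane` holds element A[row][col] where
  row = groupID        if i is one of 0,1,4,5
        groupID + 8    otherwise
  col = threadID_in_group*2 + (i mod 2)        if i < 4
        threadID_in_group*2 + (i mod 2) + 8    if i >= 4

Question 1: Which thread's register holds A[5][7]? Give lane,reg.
23,1

r=5⇒gr=5,Rb=0  c=7⇒Cb=0,th=3,odd=1
L=5*4+3=23  i=0*4+0*2+1=1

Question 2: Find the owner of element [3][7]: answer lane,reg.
15,1

r: 3->gid=3,r8=0  c: 7->c8=0,tid=3,i&1=1
L=3*4+3=15  i=0*4+0*2+1=1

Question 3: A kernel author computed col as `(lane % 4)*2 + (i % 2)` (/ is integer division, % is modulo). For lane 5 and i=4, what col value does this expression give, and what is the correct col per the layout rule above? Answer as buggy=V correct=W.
`(lane % 4)*2 + (i % 2)`[5,4]→2
5: G=1,T=1
[4] (1+0,1*2+0+8) = (1,10)
col: 2 vs 10

buggy=2 correct=10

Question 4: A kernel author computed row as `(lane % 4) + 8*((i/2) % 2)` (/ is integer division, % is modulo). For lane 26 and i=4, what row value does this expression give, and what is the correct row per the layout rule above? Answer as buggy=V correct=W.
buggy=2 correct=6

`(lane % 4) + 8*((i/2) % 2)`[26,4]=>2
26: grp=6,tig=2
[4] (6+0,2*2+0+8) = (6,12)
row: 2 vs 6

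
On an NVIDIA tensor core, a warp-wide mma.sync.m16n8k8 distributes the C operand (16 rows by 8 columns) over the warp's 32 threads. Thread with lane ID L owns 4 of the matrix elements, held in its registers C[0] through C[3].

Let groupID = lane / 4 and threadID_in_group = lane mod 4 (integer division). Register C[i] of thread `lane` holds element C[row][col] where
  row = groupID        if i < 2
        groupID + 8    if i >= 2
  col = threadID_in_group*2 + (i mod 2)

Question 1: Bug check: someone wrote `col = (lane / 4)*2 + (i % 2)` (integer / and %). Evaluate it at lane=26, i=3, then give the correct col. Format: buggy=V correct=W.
`(lane / 4)*2 + (i % 2)`[26,3]=>13
lane 26=>26/4=6, 26 mod 4=2
i=3  r:6+8=>14  c:2·2+1=>5
col: 13 vs 5

buggy=13 correct=5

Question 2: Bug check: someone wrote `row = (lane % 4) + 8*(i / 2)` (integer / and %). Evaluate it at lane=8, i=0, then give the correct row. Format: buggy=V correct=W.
`(lane % 4) + 8*(i / 2)`[8,0]=>0
L=8=>grp=8>>2=2, tig=8&3=0
[0]=>row 2+0=2  col 0·2+0=0
row: 0 vs 2

buggy=0 correct=2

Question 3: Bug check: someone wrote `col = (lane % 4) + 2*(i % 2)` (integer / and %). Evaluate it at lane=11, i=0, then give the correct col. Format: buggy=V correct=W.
buggy=3 correct=6

`(lane % 4) + 2*(i % 2)`[11,0]⇒3
lane 11: gr=2 (11/4), th=3 (11%4)
i=0: r=2+0=2, c=3*2+0=6
col: 3 vs 6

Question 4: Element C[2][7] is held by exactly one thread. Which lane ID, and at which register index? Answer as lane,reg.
11,1

r=2⇒gr=2,Rb=0  c=7⇒th=3,odd=1
L=2*4+3=11  i=0*2+1=1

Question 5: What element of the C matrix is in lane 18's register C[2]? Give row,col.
12,4

L=18->g=18>>2=4, t=18&3=2
[2]->row 4+8=12  col 2·2+0=4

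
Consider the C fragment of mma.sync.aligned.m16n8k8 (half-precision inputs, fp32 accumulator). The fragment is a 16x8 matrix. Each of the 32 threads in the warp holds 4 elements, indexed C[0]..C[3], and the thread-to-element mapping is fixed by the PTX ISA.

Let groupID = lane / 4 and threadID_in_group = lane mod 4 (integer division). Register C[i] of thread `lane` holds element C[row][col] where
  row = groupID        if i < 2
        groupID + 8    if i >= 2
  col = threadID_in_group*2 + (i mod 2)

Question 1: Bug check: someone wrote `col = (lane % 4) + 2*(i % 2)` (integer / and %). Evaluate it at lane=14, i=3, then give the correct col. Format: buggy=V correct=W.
`(lane % 4) + 2*(i % 2)`[14,3]->4
L=14->gid=14>>2=3, tid=14&3=2
[3]->row 3+8=11  col 2·2+1=5
col: 4 vs 5

buggy=4 correct=5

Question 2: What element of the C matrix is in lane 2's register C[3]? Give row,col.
8,5

lane 2: g=0 (2/4), t=2 (2%4)
i=3: r=0+8=8, c=2*2+1=5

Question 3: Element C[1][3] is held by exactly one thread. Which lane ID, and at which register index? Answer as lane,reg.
5,1

r=1->g=1,rb=0  c=3->t=1,b0=1
L=1*4+1=5  i=0*2+1=1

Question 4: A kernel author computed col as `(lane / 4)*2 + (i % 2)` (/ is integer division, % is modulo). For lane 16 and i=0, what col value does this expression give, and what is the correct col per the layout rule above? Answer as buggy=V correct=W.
buggy=8 correct=0

`(lane / 4)*2 + (i % 2)`[16,0]→8
lane 16→16/4=4, 16 mod 4=0
i=0  r:4+0→4  c:2·0+0→0
col: 8 vs 0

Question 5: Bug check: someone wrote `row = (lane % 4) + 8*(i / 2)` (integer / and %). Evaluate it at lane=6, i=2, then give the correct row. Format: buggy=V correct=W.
`(lane % 4) + 8*(i / 2)`[6,2]⇒10
lane 6⇒6/4=1, 6 mod 4=2
i=2  r:1+8⇒9  c:2·2+0⇒4
row: 10 vs 9

buggy=10 correct=9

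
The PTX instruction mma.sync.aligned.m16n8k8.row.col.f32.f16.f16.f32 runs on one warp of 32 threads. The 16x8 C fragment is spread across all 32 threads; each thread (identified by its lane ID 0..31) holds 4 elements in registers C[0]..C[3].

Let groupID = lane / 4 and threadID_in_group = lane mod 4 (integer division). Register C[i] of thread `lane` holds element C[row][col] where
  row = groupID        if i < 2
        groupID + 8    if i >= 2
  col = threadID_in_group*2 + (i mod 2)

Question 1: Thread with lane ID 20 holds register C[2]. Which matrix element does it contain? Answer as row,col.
20: gr=5,th=0
[2] (5+8,0*2+0) = (13,0)

13,0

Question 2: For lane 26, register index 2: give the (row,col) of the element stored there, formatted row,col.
26: G=6,T=2
[2] (6+8,2*2+0) = (14,4)

14,4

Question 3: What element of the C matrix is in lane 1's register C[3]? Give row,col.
lane 1: G=0 (1/4), T=1 (1%4)
i=3: r=0+8=8, c=1*2+1=3

8,3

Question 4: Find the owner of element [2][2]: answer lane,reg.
r:2=>grp=2,rB=0  c:2=>tig=1,lo=0
L=2*4+1=9  i=0*2+0=0

9,0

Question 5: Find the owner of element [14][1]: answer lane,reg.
24,3

r: 14->gid=6,r8=1  c: 1->tid=0,i&1=1
L=6*4+0=24  i=1*2+1=3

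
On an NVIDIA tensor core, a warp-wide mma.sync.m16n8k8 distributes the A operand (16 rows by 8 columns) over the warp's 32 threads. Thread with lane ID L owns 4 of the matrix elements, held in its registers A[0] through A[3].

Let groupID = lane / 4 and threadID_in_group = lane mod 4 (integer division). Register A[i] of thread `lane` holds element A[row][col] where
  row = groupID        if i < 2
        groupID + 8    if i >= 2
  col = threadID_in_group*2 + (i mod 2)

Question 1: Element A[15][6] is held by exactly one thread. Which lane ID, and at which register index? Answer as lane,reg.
31,2

r:15=>grp=7,rB=1  c:6=>tig=3,lo=0
L=7*4+3=31  i=1*2+0=2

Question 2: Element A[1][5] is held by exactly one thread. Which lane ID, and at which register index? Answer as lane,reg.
6,1

r=1⇒gr=1,Rb=0  c=5⇒th=2,odd=1
L=1*4+2=6  i=0*2+1=1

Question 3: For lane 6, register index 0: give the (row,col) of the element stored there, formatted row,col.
1,4

lane 6: gid=1 (6/4), tid=2 (6%4)
i=0: r=1+0=1, c=2*2+0=4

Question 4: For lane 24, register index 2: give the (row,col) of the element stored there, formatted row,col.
14,0

lane 24->24/4=6, 24 mod 4=0
i=2  r:6+8->14  c:2·0+0->0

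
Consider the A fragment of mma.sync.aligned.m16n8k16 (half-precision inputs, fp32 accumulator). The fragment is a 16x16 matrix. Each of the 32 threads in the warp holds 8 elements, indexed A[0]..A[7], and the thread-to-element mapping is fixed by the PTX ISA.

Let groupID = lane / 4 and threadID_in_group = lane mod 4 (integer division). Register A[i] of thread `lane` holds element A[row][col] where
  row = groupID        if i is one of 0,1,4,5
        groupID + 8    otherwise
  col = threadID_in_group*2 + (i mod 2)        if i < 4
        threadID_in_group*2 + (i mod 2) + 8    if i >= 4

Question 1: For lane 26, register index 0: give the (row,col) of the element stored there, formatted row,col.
lane 26: gr=6 (26/4), th=2 (26%4)
i=0: r=6+0=6, c=2*2+0+0=4

6,4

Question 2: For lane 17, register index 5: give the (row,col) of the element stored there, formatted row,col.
4,11

17: G=4,T=1
[5] (4+0,1*2+1+8) = (4,11)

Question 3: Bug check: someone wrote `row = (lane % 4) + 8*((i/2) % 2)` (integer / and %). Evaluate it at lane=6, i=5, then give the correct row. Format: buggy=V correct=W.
`(lane % 4) + 8*((i/2) % 2)`[6,5]->2
lane 6: gid=1 (6/4), tid=2 (6%4)
i=5: r=1+0=1, c=2*2+1+8=13
row: 2 vs 1

buggy=2 correct=1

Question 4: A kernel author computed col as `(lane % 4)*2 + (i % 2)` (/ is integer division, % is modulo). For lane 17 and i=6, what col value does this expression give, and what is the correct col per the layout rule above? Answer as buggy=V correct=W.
`(lane % 4)*2 + (i % 2)`[17,6]->2
L=17->gid=17>>2=4, tid=17&3=1
[6]->row 4+8=12  col 1·2+0+8=10
col: 2 vs 10

buggy=2 correct=10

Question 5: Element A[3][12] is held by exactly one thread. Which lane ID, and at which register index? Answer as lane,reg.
14,4

r=3⇒gr=3,Rb=0  c=12⇒Cb=1,th=2,odd=0
L=3*4+2=14  i=1*4+0*2+0=4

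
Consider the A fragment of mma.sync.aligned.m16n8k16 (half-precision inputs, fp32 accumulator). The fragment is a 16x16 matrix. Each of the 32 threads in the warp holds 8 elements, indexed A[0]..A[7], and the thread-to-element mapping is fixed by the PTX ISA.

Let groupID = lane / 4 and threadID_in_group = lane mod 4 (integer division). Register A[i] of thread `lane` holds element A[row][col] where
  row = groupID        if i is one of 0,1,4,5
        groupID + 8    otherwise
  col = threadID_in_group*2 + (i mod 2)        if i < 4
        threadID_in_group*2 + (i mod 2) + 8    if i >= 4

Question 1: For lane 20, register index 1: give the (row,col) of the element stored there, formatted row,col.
20: gr=5,th=0
[1] (5+0,0*2+1+0) = (5,1)

5,1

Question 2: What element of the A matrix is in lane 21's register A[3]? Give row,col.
L=21->g=21>>2=5, t=21&3=1
[3]->row 5+8=13  col 1·2+1+0=3

13,3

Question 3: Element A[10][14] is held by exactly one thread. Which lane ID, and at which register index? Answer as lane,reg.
r=10→G=2,rhi=1  c=14→chi=1,T=3,p=0
L=2*4+3=11  i=1*4+1*2+0=6

11,6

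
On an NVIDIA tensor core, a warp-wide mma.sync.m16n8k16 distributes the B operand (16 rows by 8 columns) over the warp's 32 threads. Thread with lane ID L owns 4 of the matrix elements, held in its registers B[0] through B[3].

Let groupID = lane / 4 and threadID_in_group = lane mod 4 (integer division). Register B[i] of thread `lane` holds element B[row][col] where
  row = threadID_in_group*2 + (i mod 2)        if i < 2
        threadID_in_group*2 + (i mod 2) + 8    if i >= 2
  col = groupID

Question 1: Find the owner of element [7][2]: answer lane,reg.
c=2→G=2  r=7→rhi=0,T=3,p=1
L=2*4+3=11  i=0*2+1=1

11,1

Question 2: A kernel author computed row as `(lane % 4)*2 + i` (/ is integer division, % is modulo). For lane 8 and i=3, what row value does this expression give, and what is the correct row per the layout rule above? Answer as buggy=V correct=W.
`(lane % 4)*2 + i`[8,3]⇒3
lane 8⇒8/4=2, 8 mod 4=0
i=3  r:2·0+1+8⇒9  c:2
row: 3 vs 9

buggy=3 correct=9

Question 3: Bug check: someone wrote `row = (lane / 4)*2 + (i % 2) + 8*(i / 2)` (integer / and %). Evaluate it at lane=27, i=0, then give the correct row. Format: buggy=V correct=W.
`(lane / 4)*2 + (i % 2) + 8*(i / 2)`[27,0]=>12
L=27=>grp=27>>2=6, tig=27&3=3
[0]=>row 3·2+0+0=6  col grp=6
row: 12 vs 6

buggy=12 correct=6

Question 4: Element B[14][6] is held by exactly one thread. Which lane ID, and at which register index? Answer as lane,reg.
27,2

c=6→G=6  r=14→rhi=1,T=3,p=0
L=6*4+3=27  i=1*2+0=2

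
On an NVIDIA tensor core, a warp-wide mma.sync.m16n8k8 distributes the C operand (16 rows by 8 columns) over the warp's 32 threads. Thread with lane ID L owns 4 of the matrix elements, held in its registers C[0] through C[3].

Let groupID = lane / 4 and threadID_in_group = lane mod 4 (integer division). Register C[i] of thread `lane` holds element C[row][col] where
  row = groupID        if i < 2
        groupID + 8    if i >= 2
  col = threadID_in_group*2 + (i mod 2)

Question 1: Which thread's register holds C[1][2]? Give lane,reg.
r: 1->gid=1,r8=0  c: 2->tid=1,i&1=0
L=1*4+1=5  i=0*2+0=0

5,0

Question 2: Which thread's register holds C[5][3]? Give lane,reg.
21,1

r=5⇒gr=5,Rb=0  c=3⇒th=1,odd=1
L=5*4+1=21  i=0*2+1=1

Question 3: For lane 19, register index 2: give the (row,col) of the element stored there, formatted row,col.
lane 19: g=4 (19/4), t=3 (19%4)
i=2: r=4+8=12, c=3*2+0=6

12,6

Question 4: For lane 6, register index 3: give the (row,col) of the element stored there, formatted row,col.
9,5

L=6->gid=6>>2=1, tid=6&3=2
[3]->row 1+8=9  col 2·2+1=5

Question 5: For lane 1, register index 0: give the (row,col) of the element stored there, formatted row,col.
lane 1->1/4=0, 1 mod 4=1
i=0  r:0+0->0  c:2·1+0->2

0,2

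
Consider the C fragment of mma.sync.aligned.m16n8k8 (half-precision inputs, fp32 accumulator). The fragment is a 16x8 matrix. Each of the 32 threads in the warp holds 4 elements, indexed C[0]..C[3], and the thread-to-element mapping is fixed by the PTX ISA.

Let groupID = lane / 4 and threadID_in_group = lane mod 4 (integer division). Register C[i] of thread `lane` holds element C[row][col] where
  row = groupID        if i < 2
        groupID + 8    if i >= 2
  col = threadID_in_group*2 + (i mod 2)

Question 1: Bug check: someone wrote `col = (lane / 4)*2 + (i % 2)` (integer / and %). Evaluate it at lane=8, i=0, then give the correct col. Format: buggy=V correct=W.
`(lane / 4)*2 + (i % 2)`[8,0]→4
lane 8→8/4=2, 8 mod 4=0
i=0  r:2+0→2  c:2·0+0→0
col: 4 vs 0

buggy=4 correct=0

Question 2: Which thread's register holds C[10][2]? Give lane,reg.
r=10->g=2,rb=1  c=2->t=1,b0=0
L=2*4+1=9  i=1*2+0=2

9,2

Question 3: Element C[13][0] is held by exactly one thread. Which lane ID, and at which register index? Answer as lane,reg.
20,2

r: 13->gid=5,r8=1  c: 0->tid=0,i&1=0
L=5*4+0=20  i=1*2+0=2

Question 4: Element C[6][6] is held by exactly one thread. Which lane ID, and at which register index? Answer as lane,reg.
r: 6->gid=6,r8=0  c: 6->tid=3,i&1=0
L=6*4+3=27  i=0*2+0=0

27,0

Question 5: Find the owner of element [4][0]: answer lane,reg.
r:4=>grp=4,rB=0  c:0=>tig=0,lo=0
L=4*4+0=16  i=0*2+0=0

16,0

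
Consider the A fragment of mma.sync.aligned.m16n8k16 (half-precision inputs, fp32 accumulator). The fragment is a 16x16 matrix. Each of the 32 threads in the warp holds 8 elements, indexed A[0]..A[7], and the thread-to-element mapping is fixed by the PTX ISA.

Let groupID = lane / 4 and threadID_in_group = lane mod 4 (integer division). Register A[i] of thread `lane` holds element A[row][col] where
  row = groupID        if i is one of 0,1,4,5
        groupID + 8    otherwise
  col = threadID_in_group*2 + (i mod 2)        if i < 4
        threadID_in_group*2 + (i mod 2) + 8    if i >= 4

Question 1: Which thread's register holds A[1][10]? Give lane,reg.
r=1→G=1,rhi=0  c=10→chi=1,T=1,p=0
L=1*4+1=5  i=1*4+0*2+0=4

5,4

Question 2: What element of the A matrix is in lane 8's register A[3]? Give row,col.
lane 8->8/4=2, 8 mod 4=0
i=3  r:2+8->10  c:2·0+1+0->1

10,1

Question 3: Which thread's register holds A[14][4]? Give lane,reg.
r:14=>grp=6,rB=1  c:4=>cB=0,tig=2,lo=0
L=6*4+2=26  i=0*4+1*2+0=2

26,2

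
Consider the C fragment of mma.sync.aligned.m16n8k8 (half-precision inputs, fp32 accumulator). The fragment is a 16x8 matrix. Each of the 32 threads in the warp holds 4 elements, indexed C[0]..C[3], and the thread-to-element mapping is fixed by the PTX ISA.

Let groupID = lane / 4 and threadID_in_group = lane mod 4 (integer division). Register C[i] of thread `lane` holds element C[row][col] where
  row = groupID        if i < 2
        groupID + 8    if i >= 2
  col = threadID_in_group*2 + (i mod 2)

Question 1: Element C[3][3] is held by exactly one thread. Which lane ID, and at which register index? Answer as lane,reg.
13,1

r: 3->gid=3,r8=0  c: 3->tid=1,i&1=1
L=3*4+1=13  i=0*2+1=1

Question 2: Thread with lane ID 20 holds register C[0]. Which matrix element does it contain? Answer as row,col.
5,0

lane 20→20/4=5, 20 mod 4=0
i=0  r:5+0→5  c:2·0+0→0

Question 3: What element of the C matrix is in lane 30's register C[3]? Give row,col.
15,5

30: g=7,t=2
[3] (7+8,2*2+1) = (15,5)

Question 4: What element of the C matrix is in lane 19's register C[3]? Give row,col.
12,7

L=19->gid=19>>2=4, tid=19&3=3
[3]->row 4+8=12  col 3·2+1=7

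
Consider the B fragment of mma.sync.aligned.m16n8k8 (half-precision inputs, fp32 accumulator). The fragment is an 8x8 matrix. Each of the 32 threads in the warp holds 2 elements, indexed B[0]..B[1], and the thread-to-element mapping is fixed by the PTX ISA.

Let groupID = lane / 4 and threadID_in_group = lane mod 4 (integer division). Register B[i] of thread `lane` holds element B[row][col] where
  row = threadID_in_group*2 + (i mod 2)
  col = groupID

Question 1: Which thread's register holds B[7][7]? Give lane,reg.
31,1

c:7=>grp=7  r:7=>tig=3,lo=1
L=7*4+3=31  i=1=1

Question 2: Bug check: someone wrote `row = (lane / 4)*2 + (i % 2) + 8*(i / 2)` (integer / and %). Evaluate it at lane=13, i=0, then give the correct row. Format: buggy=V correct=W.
buggy=6 correct=2

`(lane / 4)*2 + (i % 2) + 8*(i / 2)`[13,0]=>6
lane 13=>13/4=3, 13 mod 4=1
i=0  r:2·1+0=>2  c:3
row: 6 vs 2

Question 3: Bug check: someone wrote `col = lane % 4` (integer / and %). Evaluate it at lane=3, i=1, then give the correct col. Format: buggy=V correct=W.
buggy=3 correct=0

`lane % 4`[3,1]⇒3
lane 3⇒3/4=0, 3 mod 4=3
i=1  r:2·3+1⇒7  c:0
col: 3 vs 0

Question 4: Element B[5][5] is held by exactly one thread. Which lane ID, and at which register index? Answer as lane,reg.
22,1

c=5→G=5  r=5→T=2,p=1
L=5*4+2=22  i=1=1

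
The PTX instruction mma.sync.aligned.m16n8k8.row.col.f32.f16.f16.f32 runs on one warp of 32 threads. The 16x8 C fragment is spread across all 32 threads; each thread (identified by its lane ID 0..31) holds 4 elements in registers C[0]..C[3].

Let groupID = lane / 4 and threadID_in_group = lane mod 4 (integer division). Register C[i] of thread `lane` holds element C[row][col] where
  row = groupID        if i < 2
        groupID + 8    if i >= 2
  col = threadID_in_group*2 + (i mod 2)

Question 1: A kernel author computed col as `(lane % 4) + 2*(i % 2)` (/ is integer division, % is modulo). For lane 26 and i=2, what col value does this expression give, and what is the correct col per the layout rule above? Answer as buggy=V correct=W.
buggy=2 correct=4

`(lane % 4) + 2*(i % 2)`[26,2]⇒2
26: gr=6,th=2
[2] (6+8,2*2+0) = (14,4)
col: 2 vs 4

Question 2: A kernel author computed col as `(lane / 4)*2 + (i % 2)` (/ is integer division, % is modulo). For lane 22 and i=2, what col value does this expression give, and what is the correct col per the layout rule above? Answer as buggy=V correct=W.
buggy=10 correct=4

`(lane / 4)*2 + (i % 2)`[22,2]=>10
lane 22: grp=5 (22/4), tig=2 (22%4)
i=2: r=5+8=13, c=2*2+0=4
col: 10 vs 4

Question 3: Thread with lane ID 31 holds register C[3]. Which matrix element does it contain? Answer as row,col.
L=31⇒gr=31>>2=7, th=31&3=3
[3]⇒row 7+8=15  col 3·2+1=7

15,7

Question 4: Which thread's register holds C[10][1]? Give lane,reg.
r=10->g=2,rb=1  c=1->t=0,b0=1
L=2*4+0=8  i=1*2+1=3

8,3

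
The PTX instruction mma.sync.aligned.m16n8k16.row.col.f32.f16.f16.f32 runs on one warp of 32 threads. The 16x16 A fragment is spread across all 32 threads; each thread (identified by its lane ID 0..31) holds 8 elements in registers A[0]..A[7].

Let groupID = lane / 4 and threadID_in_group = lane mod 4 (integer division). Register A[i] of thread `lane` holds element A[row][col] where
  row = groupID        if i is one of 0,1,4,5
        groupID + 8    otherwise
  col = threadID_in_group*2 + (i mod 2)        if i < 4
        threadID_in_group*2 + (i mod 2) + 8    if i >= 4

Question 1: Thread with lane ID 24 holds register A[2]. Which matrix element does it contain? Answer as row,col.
14,0

24: gr=6,th=0
[2] (6+8,0*2+0+0) = (14,0)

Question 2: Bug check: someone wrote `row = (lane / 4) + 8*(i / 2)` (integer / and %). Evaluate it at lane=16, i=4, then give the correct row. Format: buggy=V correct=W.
`(lane / 4) + 8*(i / 2)`[16,4]->20
lane 16: gid=4 (16/4), tid=0 (16%4)
i=4: r=4+0=4, c=0*2+0+8=8
row: 20 vs 4

buggy=20 correct=4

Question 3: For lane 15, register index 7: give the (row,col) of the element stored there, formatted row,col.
11,15

L=15=>grp=15>>2=3, tig=15&3=3
[7]=>row 3+8=11  col 3·2+1+8=15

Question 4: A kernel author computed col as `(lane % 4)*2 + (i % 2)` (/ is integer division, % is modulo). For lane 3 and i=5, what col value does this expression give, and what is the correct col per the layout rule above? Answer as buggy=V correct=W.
`(lane % 4)*2 + (i % 2)`[3,5]=>7
lane 3: grp=0 (3/4), tig=3 (3%4)
i=5: r=0+0=0, c=3*2+1+8=15
col: 7 vs 15

buggy=7 correct=15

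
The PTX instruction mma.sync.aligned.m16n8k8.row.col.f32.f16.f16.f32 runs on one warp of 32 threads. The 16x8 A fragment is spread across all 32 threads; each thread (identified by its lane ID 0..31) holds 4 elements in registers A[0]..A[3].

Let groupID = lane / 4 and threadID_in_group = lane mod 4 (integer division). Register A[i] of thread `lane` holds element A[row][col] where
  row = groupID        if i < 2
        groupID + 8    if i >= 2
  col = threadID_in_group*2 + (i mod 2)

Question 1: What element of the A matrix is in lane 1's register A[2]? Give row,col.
lane 1->1/4=0, 1 mod 4=1
i=2  r:0+8->8  c:2·1+0->2

8,2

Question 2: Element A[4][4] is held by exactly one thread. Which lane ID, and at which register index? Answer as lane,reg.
r:4=>grp=4,rB=0  c:4=>tig=2,lo=0
L=4*4+2=18  i=0*2+0=0

18,0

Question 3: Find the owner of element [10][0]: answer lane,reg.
8,2

r:10=>grp=2,rB=1  c:0=>tig=0,lo=0
L=2*4+0=8  i=1*2+0=2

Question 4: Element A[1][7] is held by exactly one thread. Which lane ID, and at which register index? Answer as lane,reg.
7,1

r=1->g=1,rb=0  c=7->t=3,b0=1
L=1*4+3=7  i=0*2+1=1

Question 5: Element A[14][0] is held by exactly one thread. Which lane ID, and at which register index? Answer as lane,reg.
r=14⇒gr=6,Rb=1  c=0⇒th=0,odd=0
L=6*4+0=24  i=1*2+0=2

24,2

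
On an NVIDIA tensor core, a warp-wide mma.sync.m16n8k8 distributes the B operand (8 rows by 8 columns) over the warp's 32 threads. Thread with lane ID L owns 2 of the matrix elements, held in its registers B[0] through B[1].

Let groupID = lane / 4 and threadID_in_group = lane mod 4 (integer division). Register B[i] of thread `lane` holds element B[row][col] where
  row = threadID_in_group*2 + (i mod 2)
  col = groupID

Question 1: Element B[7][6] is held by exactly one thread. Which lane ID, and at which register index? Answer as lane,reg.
c=6⇒gr=6  r=7⇒th=3,odd=1
L=6*4+3=27  i=1=1

27,1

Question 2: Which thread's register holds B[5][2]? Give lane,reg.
c: 2->gid=2  r: 5->tid=2,i&1=1
L=2*4+2=10  i=1=1

10,1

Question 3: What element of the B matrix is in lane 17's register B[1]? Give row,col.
3,4

lane 17: grp=4 (17/4), tig=1 (17%4)
i=1: r=1*2+1=3, c=grp=4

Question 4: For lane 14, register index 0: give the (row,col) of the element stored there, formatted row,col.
4,3

lane 14⇒14/4=3, 14 mod 4=2
i=0  r:2·2+0⇒4  c:3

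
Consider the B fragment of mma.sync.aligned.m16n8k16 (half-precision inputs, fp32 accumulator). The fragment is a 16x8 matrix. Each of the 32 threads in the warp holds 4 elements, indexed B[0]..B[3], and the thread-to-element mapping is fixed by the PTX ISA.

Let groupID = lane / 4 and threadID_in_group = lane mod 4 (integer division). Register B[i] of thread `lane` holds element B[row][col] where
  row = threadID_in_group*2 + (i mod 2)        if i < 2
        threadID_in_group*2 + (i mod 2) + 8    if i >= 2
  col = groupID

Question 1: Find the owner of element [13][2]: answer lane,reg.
c=2→G=2  r=13→rhi=1,T=2,p=1
L=2*4+2=10  i=1*2+1=3

10,3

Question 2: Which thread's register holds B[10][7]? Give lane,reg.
29,2

c=7->g=7  r=10->rb=1,t=1,b0=0
L=7*4+1=29  i=1*2+0=2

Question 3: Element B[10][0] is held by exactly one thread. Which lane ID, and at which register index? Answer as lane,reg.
1,2

c:0=>grp=0  r:10=>rB=1,tig=1,lo=0
L=0*4+1=1  i=1*2+0=2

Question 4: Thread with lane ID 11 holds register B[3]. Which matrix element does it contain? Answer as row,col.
11: grp=2,tig=3
[3] (3*2+1+8,2) = (15,2)

15,2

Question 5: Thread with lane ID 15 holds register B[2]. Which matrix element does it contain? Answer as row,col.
L=15→G=15>>2=3, T=15&3=3
[2]→row 3·2+0+8=14  col G=3

14,3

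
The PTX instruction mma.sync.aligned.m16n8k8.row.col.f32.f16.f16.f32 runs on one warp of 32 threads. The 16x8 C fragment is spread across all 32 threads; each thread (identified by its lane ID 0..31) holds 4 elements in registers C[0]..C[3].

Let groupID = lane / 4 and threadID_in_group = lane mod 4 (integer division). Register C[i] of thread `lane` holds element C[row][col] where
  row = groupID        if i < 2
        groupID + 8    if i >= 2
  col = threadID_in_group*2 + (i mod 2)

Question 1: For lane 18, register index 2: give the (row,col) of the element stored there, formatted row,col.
lane 18: g=4 (18/4), t=2 (18%4)
i=2: r=4+8=12, c=2*2+0=4

12,4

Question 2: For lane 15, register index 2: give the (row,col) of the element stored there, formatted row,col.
lane 15→15/4=3, 15 mod 4=3
i=2  r:3+8→11  c:2·3+0→6

11,6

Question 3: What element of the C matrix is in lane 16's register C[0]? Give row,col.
16: grp=4,tig=0
[0] (4+0,0*2+0) = (4,0)

4,0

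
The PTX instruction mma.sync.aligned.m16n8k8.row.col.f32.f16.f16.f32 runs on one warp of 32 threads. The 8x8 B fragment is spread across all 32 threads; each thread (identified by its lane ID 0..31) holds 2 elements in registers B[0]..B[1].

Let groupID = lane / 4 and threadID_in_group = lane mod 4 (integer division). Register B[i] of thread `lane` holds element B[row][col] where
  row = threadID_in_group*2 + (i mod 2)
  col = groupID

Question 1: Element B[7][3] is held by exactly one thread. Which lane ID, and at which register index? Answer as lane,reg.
15,1

c=3->g=3  r=7->t=3,b0=1
L=3*4+3=15  i=1=1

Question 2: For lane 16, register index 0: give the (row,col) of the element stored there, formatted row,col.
0,4

L=16=>grp=16>>2=4, tig=16&3=0
[0]=>row 0·2+0=0  col grp=4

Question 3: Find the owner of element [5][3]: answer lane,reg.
c:3=>grp=3  r:5=>tig=2,lo=1
L=3*4+2=14  i=1=1

14,1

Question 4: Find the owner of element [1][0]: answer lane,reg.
0,1

c=0⇒gr=0  r=1⇒th=0,odd=1
L=0*4+0=0  i=1=1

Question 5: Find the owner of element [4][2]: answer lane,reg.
c=2⇒gr=2  r=4⇒th=2,odd=0
L=2*4+2=10  i=0=0

10,0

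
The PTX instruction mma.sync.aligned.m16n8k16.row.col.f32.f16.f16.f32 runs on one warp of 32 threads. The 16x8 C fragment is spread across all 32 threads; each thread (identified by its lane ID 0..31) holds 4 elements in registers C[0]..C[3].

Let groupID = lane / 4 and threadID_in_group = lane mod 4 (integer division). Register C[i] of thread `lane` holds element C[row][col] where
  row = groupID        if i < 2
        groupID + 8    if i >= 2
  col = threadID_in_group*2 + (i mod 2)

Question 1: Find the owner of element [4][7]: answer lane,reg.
19,1

r=4→G=4,rhi=0  c=7→T=3,p=1
L=4*4+3=19  i=0*2+1=1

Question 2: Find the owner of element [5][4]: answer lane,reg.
r=5⇒gr=5,Rb=0  c=4⇒th=2,odd=0
L=5*4+2=22  i=0*2+0=0

22,0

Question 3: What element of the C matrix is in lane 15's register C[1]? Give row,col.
3,7

L=15→G=15>>2=3, T=15&3=3
[1]→row 3+0=3  col 3·2+1=7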